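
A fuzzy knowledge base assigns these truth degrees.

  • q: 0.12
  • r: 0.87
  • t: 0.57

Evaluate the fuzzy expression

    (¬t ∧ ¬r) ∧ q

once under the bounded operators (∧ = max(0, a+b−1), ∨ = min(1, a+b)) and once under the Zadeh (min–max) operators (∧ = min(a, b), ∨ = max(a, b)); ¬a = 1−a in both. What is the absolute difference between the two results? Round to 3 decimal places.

Under bounded:
  ¬t = 1 − 0.57 = 0.43
  ¬r = 1 − 0.87 = 0.13
  ¬t ∧ ¬r = max(0, a+b−1) on (0.43, 0.13) = 0.00
  (¬t ∧ ¬r) ∧ q = max(0, a+b−1) on (0.00, 0.12) = 0.00
  → value = 0.0000
Under Zadeh (min–max):
  ¬t = 1 − 0.57 = 0.43
  ¬r = 1 − 0.87 = 0.13
  ¬t ∧ ¬r = min(a, b) on (0.43, 0.13) = 0.13
  (¬t ∧ ¬r) ∧ q = min(a, b) on (0.13, 0.12) = 0.12
  → value = 0.1200
|0.0000 − 0.1200| = 0.120

0.120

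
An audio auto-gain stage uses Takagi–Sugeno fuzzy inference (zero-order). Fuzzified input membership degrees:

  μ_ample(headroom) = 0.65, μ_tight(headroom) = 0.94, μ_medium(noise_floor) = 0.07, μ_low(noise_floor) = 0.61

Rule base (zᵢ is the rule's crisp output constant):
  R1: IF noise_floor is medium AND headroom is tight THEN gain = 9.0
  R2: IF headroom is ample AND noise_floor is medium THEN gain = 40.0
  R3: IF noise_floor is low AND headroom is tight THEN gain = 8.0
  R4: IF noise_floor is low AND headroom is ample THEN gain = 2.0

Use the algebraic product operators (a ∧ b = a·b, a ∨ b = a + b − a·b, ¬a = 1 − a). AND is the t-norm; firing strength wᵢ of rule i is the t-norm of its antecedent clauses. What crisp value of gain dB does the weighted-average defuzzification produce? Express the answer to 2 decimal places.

7.21

R1 (z=9.0): medium=0.07, tight=0.94; AND[a·b] → w = 0.0658
R2 (z=40.0): ample=0.65, medium=0.07; AND[a·b] → w = 0.0455
R3 (z=8.0): low=0.61, tight=0.94; AND[a·b] → w = 0.5734
R4 (z=2.0): low=0.61, ample=0.65; AND[a·b] → w = 0.3965
Weighted average = (0.0658·9.0 + 0.0455·40.0 + 0.5734·8.0 + 0.3965·2.0) / (0.0658 + 0.0455 + 0.5734 + 0.3965)
  = 7.7924 / 1.0812 = 7.21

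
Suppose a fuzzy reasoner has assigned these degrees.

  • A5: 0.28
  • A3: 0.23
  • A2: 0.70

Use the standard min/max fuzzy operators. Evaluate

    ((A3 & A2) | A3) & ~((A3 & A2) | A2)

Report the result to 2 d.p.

0.23

A3 & A2 = min(a, b) on (0.23, 0.70) = 0.23
(A3 & A2) | A3 = max(a, b) on (0.23, 0.23) = 0.23
A3 & A2 = min(a, b) on (0.23, 0.70) = 0.23
(A3 & A2) | A2 = max(a, b) on (0.23, 0.70) = 0.70
~((A3 & A2) | A2) = 1 − 0.70 = 0.30
((A3 & A2) | A3) & ~((A3 & A2) | A2) = min(a, b) on (0.23, 0.30) = 0.23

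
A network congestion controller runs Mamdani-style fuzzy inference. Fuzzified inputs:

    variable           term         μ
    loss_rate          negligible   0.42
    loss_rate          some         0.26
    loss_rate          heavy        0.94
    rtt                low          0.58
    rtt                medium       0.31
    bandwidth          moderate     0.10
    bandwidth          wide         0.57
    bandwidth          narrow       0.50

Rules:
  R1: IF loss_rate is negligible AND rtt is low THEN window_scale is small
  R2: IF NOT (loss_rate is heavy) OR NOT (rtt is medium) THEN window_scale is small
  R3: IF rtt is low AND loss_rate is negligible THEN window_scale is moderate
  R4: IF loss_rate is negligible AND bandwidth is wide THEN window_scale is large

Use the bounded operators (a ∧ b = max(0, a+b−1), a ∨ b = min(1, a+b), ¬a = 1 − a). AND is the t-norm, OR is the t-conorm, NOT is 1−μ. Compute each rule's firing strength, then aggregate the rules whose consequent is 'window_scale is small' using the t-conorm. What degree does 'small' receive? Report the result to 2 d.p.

R1: negligible=0.42, low=0.58; AND[max(0, a+b−1)] → w = 0.00
R2: ¬heavy=1−0.94=0.06, ¬medium=1−0.31=0.69; OR[min(1, a+b)] → w = 0.75
R3: low=0.58, negligible=0.42; AND[max(0, a+b−1)] → w = 0.00
R4: negligible=0.42, wide=0.57; AND[max(0, a+b−1)] → w = 0.00
Rules with consequent 'small': {R1, R2} → strengths 0.00, 0.75
Aggregate via t-conorm [min(1, a+b)]: 0.75

0.75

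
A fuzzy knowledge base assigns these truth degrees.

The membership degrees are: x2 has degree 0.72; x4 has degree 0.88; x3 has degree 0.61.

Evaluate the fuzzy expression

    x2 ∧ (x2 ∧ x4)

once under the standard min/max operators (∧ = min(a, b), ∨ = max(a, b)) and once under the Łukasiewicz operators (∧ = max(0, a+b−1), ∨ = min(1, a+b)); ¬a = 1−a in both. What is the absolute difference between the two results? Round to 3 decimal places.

0.400

Under standard min/max:
  x2 ∧ x4 = min(a, b) on (0.72, 0.88) = 0.72
  x2 ∧ (x2 ∧ x4) = min(a, b) on (0.72, 0.72) = 0.72
  → value = 0.7200
Under Łukasiewicz:
  x2 ∧ x4 = max(0, a+b−1) on (0.72, 0.88) = 0.60
  x2 ∧ (x2 ∧ x4) = max(0, a+b−1) on (0.72, 0.60) = 0.32
  → value = 0.3200
|0.7200 − 0.3200| = 0.400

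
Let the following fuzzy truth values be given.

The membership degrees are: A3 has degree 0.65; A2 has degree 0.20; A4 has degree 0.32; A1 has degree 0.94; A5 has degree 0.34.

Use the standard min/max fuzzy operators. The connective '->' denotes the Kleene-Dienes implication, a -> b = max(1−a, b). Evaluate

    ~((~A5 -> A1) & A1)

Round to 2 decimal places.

~A5 = 1 − 0.34 = 0.66
~A5 -> A1  [Kleene-Dienes: max(1−a, b)] with a=0.66, b=0.94 → 0.94
(~A5 -> A1) & A1 = min(a, b) on (0.94, 0.94) = 0.94
~((~A5 -> A1) & A1) = 1 − 0.94 = 0.06

0.06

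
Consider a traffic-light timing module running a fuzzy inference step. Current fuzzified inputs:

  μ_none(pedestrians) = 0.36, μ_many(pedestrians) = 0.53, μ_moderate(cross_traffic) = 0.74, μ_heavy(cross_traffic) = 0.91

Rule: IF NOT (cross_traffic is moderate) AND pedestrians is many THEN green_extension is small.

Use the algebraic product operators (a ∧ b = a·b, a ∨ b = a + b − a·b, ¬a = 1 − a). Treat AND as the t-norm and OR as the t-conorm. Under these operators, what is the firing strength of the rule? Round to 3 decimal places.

firing strength: ¬moderate=1−0.74=0.26, many=0.53; AND[a·b] → w = 0.1378

0.138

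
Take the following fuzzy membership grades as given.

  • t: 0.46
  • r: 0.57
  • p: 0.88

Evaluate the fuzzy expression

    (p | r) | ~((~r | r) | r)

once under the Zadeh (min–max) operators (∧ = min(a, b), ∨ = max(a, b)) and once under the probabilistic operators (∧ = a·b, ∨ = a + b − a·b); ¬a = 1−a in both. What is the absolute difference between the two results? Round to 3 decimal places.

0.074

Under Zadeh (min–max):
  p | r = max(a, b) on (0.88, 0.57) = 0.88
  ~r = 1 − 0.57 = 0.43
  ~r | r = max(a, b) on (0.43, 0.57) = 0.57
  (~r | r) | r = max(a, b) on (0.57, 0.57) = 0.57
  ~((~r | r) | r) = 1 − 0.57 = 0.43
  (p | r) | ~((~r | r) | r) = max(a, b) on (0.88, 0.43) = 0.88
  → value = 0.8800
Under probabilistic:
  p | r = a + b − a·b on (0.8800, 0.5700) = 0.9484
  ~r = 1 − 0.5700 = 0.4300
  ~r | r = a + b − a·b on (0.4300, 0.5700) = 0.7549
  (~r | r) | r = a + b − a·b on (0.7549, 0.5700) = 0.8946
  ~((~r | r) | r) = 1 − 0.8946 = 0.1054
  (p | r) | ~((~r | r) | r) = a + b − a·b on (0.9484, 0.1054) = 0.9538
  → value = 0.9538
|0.8800 − 0.9538| = 0.074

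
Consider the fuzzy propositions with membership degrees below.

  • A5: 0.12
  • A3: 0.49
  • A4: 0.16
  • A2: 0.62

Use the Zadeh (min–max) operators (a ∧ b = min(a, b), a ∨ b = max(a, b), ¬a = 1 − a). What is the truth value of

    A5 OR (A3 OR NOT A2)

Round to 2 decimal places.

0.49

NOT A2 = 1 − 0.62 = 0.38
A3 OR NOT A2 = max(a, b) on (0.49, 0.38) = 0.49
A5 OR (A3 OR NOT A2) = max(a, b) on (0.12, 0.49) = 0.49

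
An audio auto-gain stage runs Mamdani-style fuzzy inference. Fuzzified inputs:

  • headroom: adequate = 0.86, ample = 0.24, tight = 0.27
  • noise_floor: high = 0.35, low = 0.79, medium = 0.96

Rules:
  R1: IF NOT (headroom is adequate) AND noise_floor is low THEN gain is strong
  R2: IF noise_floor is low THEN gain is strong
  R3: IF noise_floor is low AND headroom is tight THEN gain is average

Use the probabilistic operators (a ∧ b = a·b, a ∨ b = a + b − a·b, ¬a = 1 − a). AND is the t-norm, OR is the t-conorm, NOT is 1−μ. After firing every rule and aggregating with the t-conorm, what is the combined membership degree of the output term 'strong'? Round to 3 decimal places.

R1: ¬adequate=1−0.86=0.14, low=0.79; AND[a·b] → w = 0.1106
R2: low=0.79 → w = 0.7900
R3: low=0.79, tight=0.27; AND[a·b] → w = 0.2133
Rules with consequent 'strong': {R1, R2} → strengths 0.1106, 0.7900
Aggregate via t-conorm [a + b − a·b]: 0.8132

0.813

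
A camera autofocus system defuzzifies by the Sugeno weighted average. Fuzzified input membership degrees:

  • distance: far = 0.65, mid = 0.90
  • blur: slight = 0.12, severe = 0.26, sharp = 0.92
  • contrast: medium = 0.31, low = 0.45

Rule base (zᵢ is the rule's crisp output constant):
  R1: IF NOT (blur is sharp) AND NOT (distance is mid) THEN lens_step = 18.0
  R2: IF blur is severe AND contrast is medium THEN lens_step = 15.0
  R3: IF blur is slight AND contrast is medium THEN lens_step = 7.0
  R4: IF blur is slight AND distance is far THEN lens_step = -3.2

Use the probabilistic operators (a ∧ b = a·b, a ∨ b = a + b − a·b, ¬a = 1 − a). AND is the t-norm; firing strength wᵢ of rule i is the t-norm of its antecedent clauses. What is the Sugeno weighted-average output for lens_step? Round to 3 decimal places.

6.692

R1 (z=18.0): ¬sharp=1−0.92=0.08, ¬mid=1−0.90=0.10; AND[a·b] → w = 0.0080
R2 (z=15.0): severe=0.26, medium=0.31; AND[a·b] → w = 0.0806
R3 (z=7.0): slight=0.12, medium=0.31; AND[a·b] → w = 0.0372
R4 (z=-3.2): slight=0.12, far=0.65; AND[a·b] → w = 0.0780
Weighted average = (0.0080·18.0 + 0.0806·15.0 + 0.0372·7.0 + 0.0780·-3.2) / (0.0080 + 0.0806 + 0.0372 + 0.0780)
  = 1.3638 / 0.2038 = 6.692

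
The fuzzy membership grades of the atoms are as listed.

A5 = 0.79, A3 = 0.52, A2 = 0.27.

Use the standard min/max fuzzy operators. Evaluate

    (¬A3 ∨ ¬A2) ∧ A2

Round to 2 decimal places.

0.27

¬A3 = 1 − 0.52 = 0.48
¬A2 = 1 − 0.27 = 0.73
¬A3 ∨ ¬A2 = max(a, b) on (0.48, 0.73) = 0.73
(¬A3 ∨ ¬A2) ∧ A2 = min(a, b) on (0.73, 0.27) = 0.27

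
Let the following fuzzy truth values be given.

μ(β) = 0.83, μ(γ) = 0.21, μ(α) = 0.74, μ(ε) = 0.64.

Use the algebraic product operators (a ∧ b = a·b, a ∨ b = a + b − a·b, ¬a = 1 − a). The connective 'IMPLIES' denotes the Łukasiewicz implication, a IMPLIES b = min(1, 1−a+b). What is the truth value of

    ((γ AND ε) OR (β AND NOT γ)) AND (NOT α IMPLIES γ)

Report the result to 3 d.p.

γ AND ε = a·b on (0.2100, 0.6400) = 0.1344
NOT γ = 1 − 0.2100 = 0.7900
β AND NOT γ = a·b on (0.8300, 0.7900) = 0.6557
(γ AND ε) OR (β AND NOT γ) = a + b − a·b on (0.1344, 0.6557) = 0.7020
NOT α = 1 − 0.7400 = 0.2600
NOT α IMPLIES γ  [Łukasiewicz: min(1, 1−a+b)] with a=0.2600, b=0.2100 → 0.9500
((γ AND ε) OR (β AND NOT γ)) AND (NOT α IMPLIES γ) = a·b on (0.7020, 0.9500) = 0.6669

0.667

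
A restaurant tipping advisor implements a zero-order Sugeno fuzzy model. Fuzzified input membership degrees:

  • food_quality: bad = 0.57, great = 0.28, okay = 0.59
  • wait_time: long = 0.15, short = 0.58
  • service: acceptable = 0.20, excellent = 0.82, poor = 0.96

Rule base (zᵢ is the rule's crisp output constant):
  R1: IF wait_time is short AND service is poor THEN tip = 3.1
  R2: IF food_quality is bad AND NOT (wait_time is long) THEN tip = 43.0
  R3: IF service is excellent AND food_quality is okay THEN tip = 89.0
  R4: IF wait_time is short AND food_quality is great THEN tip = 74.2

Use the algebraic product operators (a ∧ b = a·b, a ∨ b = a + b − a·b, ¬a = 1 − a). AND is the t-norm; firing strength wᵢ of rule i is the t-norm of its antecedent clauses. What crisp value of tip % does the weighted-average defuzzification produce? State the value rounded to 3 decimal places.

46.025

R1 (z=3.1): short=0.58, poor=0.96; AND[a·b] → w = 0.5568
R2 (z=43.0): bad=0.57, ¬long=1−0.15=0.85; AND[a·b] → w = 0.4845
R3 (z=89.0): excellent=0.82, okay=0.59; AND[a·b] → w = 0.4838
R4 (z=74.2): short=0.58, great=0.28; AND[a·b] → w = 0.1624
Weighted average = (0.5568·3.1 + 0.4845·43.0 + 0.4838·89.0 + 0.1624·74.2) / (0.5568 + 0.4845 + 0.4838 + 0.1624)
  = 77.6679 / 1.6875 = 46.025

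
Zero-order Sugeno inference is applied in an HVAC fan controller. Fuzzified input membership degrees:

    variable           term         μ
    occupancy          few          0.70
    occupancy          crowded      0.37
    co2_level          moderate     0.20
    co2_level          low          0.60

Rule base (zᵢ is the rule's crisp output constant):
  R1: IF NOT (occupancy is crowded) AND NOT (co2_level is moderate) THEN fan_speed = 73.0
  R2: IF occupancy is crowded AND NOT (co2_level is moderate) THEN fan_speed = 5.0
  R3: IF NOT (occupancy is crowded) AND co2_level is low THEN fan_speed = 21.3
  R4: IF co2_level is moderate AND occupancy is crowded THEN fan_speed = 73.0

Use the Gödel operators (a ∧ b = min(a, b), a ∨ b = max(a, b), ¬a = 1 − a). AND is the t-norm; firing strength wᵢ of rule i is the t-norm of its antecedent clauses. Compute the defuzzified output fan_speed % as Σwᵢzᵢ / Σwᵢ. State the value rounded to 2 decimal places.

R1 (z=73.0): ¬crowded=1−0.37=0.63, ¬moderate=1−0.20=0.80; AND[min(a, b)] → w = 0.63
R2 (z=5.0): crowded=0.37, ¬moderate=1−0.20=0.80; AND[min(a, b)] → w = 0.37
R3 (z=21.3): ¬crowded=1−0.37=0.63, low=0.60; AND[min(a, b)] → w = 0.60
R4 (z=73.0): moderate=0.20, crowded=0.37; AND[min(a, b)] → w = 0.20
Weighted average = (0.63·73.0 + 0.37·5.0 + 0.60·21.3 + 0.20·73.0) / (0.63 + 0.37 + 0.60 + 0.20)
  = 75.2200 / 1.8000 = 41.79

41.79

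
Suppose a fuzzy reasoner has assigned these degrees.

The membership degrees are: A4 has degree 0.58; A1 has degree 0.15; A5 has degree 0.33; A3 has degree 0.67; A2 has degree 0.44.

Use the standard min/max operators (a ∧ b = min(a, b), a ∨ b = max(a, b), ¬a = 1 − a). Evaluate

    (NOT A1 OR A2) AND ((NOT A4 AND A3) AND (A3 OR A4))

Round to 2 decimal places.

NOT A1 = 1 − 0.15 = 0.85
NOT A1 OR A2 = max(a, b) on (0.85, 0.44) = 0.85
NOT A4 = 1 − 0.58 = 0.42
NOT A4 AND A3 = min(a, b) on (0.42, 0.67) = 0.42
A3 OR A4 = max(a, b) on (0.67, 0.58) = 0.67
(NOT A4 AND A3) AND (A3 OR A4) = min(a, b) on (0.42, 0.67) = 0.42
(NOT A1 OR A2) AND ((NOT A4 AND A3) AND (A3 OR A4)) = min(a, b) on (0.85, 0.42) = 0.42

0.42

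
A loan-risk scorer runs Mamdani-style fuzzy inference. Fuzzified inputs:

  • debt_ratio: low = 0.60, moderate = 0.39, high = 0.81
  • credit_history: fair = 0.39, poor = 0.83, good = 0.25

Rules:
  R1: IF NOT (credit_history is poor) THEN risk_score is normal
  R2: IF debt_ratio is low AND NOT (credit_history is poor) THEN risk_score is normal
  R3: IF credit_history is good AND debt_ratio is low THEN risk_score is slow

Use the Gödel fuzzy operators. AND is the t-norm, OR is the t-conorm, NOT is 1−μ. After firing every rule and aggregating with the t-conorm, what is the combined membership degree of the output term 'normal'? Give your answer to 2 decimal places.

R1: ¬poor=1−0.83=0.17 → w = 0.17
R2: low=0.60, ¬poor=1−0.83=0.17; AND[min(a, b)] → w = 0.17
R3: good=0.25, low=0.60; AND[min(a, b)] → w = 0.25
Rules with consequent 'normal': {R1, R2} → strengths 0.17, 0.17
Aggregate via t-conorm [max(a, b)]: 0.17

0.17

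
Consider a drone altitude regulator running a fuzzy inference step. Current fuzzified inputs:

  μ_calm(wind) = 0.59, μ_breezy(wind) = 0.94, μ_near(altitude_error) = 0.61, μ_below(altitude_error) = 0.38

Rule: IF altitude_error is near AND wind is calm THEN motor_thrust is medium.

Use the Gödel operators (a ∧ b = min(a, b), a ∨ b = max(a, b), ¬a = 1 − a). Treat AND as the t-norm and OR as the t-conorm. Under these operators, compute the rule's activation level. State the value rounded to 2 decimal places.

firing strength: near=0.61, calm=0.59; AND[min(a, b)] → w = 0.59

0.59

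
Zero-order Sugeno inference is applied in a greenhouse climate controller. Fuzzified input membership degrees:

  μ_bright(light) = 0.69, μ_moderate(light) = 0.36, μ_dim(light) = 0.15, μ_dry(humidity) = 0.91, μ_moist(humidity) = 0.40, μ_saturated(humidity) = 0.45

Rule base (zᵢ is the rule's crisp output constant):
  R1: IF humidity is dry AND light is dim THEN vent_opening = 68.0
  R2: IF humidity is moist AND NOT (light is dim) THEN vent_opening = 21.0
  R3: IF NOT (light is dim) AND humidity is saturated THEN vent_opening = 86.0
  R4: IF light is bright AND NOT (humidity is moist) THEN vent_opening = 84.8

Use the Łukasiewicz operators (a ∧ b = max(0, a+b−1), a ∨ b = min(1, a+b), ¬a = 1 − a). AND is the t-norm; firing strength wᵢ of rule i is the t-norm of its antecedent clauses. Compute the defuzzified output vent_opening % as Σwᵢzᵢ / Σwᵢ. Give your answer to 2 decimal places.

66.36

R1 (z=68.0): dry=0.91, dim=0.15; AND[max(0, a+b−1)] → w = 0.06
R2 (z=21.0): moist=0.40, ¬dim=1−0.15=0.85; AND[max(0, a+b−1)] → w = 0.25
R3 (z=86.0): ¬dim=1−0.15=0.85, saturated=0.45; AND[max(0, a+b−1)] → w = 0.30
R4 (z=84.8): bright=0.69, ¬moist=1−0.40=0.60; AND[max(0, a+b−1)] → w = 0.29
Weighted average = (0.06·68.0 + 0.25·21.0 + 0.30·86.0 + 0.29·84.8) / (0.06 + 0.25 + 0.30 + 0.29)
  = 59.7220 / 0.9000 = 66.36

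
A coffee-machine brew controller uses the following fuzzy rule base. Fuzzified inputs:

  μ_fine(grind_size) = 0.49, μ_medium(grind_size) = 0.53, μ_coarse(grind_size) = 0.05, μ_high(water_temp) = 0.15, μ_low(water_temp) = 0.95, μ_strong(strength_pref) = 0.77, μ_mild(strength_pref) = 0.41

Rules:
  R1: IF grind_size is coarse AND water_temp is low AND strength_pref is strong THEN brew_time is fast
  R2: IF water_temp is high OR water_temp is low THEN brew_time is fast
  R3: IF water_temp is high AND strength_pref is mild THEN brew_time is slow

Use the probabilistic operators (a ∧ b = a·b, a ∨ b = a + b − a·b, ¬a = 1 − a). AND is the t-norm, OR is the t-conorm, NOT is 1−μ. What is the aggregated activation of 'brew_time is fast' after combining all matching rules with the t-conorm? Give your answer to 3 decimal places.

R1: coarse=0.05, low=0.95, strong=0.77; AND[a·b] → w = 0.0366
R2: high=0.15, low=0.95; OR[a + b − a·b] → w = 0.9575
R3: high=0.15, mild=0.41; AND[a·b] → w = 0.0615
Rules with consequent 'fast': {R1, R2} → strengths 0.0366, 0.9575
Aggregate via t-conorm [a + b − a·b]: 0.9591

0.959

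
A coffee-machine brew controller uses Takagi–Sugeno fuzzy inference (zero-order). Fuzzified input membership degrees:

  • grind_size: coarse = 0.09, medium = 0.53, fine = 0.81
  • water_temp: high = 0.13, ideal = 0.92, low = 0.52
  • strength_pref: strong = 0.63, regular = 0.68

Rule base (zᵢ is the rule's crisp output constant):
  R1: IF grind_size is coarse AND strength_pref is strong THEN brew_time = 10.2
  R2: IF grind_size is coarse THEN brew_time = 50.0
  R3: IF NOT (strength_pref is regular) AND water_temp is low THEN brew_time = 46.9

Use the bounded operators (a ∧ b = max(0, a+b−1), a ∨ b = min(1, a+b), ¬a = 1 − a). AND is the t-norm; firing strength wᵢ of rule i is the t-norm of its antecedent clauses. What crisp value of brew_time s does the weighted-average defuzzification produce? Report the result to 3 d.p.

50.000

R1 (z=10.2): coarse=0.09, strong=0.63; AND[max(0, a+b−1)] → w = 0.00
R2 (z=50.0): coarse=0.09 → w = 0.09
R3 (z=46.9): ¬regular=1−0.68=0.32, low=0.52; AND[max(0, a+b−1)] → w = 0.00
Weighted average = (0.00·10.2 + 0.09·50.0 + 0.00·46.9) / (0.00 + 0.09 + 0.00)
  = 4.5000 / 0.0900 = 50.000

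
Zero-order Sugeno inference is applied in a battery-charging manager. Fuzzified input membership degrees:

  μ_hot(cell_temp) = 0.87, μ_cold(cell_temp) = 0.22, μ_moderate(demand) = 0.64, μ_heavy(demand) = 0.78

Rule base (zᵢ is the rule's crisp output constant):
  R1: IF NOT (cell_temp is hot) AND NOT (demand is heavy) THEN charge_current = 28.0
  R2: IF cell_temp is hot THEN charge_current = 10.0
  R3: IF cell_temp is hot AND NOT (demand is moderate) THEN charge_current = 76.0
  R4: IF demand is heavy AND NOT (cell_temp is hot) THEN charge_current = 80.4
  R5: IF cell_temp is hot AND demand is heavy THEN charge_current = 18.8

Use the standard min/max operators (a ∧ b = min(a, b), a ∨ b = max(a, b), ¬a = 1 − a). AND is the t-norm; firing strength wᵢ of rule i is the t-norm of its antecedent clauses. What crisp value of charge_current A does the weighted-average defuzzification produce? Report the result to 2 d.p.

R1 (z=28.0): ¬hot=1−0.87=0.13, ¬heavy=1−0.78=0.22; AND[min(a, b)] → w = 0.13
R2 (z=10.0): hot=0.87 → w = 0.87
R3 (z=76.0): hot=0.87, ¬moderate=1−0.64=0.36; AND[min(a, b)] → w = 0.36
R4 (z=80.4): heavy=0.78, ¬hot=1−0.87=0.13; AND[min(a, b)] → w = 0.13
R5 (z=18.8): hot=0.87, heavy=0.78; AND[min(a, b)] → w = 0.78
Weighted average = (0.13·28.0 + 0.87·10.0 + 0.36·76.0 + 0.13·80.4 + 0.78·18.8) / (0.13 + 0.87 + 0.36 + 0.13 + 0.78)
  = 64.8160 / 2.2700 = 28.55

28.55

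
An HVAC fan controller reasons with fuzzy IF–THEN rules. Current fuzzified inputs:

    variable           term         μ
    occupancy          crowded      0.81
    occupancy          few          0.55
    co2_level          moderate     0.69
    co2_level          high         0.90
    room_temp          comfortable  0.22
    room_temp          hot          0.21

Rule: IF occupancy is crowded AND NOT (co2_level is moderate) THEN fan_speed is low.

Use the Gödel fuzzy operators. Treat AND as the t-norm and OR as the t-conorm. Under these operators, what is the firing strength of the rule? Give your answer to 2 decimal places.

0.31

firing strength: crowded=0.81, ¬moderate=1−0.69=0.31; AND[min(a, b)] → w = 0.31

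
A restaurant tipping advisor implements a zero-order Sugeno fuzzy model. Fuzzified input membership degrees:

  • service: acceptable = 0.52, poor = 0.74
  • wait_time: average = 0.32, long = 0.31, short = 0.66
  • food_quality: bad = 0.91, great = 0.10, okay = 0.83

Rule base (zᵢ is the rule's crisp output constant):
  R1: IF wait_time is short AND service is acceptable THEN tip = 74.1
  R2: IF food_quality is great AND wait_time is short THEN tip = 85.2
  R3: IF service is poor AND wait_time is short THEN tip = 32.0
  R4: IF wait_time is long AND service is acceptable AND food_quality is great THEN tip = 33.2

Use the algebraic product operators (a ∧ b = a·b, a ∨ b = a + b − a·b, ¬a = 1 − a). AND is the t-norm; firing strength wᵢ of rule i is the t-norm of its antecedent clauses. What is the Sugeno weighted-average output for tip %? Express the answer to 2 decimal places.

51.68

R1 (z=74.1): short=0.66, acceptable=0.52; AND[a·b] → w = 0.3432
R2 (z=85.2): great=0.10, short=0.66; AND[a·b] → w = 0.0660
R3 (z=32.0): poor=0.74, short=0.66; AND[a·b] → w = 0.4884
R4 (z=33.2): long=0.31, acceptable=0.52, great=0.10; AND[a·b] → w = 0.0161
Weighted average = (0.3432·74.1 + 0.0660·85.2 + 0.4884·32.0 + 0.0161·33.2) / (0.3432 + 0.0660 + 0.4884 + 0.0161)
  = 47.2183 / 0.9137 = 51.68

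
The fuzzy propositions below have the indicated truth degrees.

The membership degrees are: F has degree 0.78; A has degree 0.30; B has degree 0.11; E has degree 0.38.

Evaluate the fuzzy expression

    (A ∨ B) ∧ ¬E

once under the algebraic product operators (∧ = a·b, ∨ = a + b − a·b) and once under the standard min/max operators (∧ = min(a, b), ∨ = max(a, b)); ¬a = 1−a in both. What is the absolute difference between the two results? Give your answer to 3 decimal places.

0.066

Under algebraic product:
  A ∨ B = a + b − a·b on (0.3000, 0.1100) = 0.3770
  ¬E = 1 − 0.3800 = 0.6200
  (A ∨ B) ∧ ¬E = a·b on (0.3770, 0.6200) = 0.2337
  → value = 0.2337
Under standard min/max:
  A ∨ B = max(a, b) on (0.30, 0.11) = 0.30
  ¬E = 1 − 0.38 = 0.62
  (A ∨ B) ∧ ¬E = min(a, b) on (0.30, 0.62) = 0.30
  → value = 0.3000
|0.2337 − 0.3000| = 0.066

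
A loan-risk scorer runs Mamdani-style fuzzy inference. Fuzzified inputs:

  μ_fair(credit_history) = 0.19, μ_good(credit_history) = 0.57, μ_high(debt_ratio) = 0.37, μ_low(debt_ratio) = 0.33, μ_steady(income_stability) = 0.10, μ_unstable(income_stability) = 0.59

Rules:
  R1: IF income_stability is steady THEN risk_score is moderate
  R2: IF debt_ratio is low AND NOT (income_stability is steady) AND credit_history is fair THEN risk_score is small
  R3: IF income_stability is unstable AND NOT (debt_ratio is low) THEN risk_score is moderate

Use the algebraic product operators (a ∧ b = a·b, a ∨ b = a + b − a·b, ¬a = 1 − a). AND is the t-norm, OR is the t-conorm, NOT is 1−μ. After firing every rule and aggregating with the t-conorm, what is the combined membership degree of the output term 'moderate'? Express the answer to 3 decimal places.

0.456

R1: steady=0.10 → w = 0.1000
R2: low=0.33, ¬steady=1−0.10=0.90, fair=0.19; AND[a·b] → w = 0.0564
R3: unstable=0.59, ¬low=1−0.33=0.67; AND[a·b] → w = 0.3953
Rules with consequent 'moderate': {R1, R3} → strengths 0.1000, 0.3953
Aggregate via t-conorm [a + b − a·b]: 0.4558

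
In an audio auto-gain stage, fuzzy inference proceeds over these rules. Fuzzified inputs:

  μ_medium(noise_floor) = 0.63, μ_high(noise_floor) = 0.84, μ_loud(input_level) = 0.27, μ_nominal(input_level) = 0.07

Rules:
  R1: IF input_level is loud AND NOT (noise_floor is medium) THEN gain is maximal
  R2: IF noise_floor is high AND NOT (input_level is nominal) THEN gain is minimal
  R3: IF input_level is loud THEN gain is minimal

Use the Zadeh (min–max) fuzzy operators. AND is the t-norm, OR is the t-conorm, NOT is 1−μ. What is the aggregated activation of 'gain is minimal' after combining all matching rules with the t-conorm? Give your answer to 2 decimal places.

R1: loud=0.27, ¬medium=1−0.63=0.37; AND[min(a, b)] → w = 0.27
R2: high=0.84, ¬nominal=1−0.07=0.93; AND[min(a, b)] → w = 0.84
R3: loud=0.27 → w = 0.27
Rules with consequent 'minimal': {R2, R3} → strengths 0.84, 0.27
Aggregate via t-conorm [max(a, b)]: 0.84

0.84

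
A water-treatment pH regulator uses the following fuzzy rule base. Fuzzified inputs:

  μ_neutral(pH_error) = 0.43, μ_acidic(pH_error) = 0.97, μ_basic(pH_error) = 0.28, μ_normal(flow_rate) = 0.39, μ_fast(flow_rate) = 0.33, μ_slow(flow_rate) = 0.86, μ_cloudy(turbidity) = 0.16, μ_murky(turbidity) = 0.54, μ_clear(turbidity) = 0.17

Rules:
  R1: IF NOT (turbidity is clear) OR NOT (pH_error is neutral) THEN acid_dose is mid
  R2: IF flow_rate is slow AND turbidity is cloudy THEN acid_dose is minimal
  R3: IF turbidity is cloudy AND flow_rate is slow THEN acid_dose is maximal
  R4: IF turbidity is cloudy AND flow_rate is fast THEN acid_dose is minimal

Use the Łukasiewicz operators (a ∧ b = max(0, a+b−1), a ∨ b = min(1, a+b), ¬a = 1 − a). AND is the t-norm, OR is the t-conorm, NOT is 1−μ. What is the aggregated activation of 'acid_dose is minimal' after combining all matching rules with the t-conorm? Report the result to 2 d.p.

0.02

R1: ¬clear=1−0.17=0.83, ¬neutral=1−0.43=0.57; OR[min(1, a+b)] → w = 1.00
R2: slow=0.86, cloudy=0.16; AND[max(0, a+b−1)] → w = 0.02
R3: cloudy=0.16, slow=0.86; AND[max(0, a+b−1)] → w = 0.02
R4: cloudy=0.16, fast=0.33; AND[max(0, a+b−1)] → w = 0.00
Rules with consequent 'minimal': {R2, R4} → strengths 0.02, 0.00
Aggregate via t-conorm [min(1, a+b)]: 0.02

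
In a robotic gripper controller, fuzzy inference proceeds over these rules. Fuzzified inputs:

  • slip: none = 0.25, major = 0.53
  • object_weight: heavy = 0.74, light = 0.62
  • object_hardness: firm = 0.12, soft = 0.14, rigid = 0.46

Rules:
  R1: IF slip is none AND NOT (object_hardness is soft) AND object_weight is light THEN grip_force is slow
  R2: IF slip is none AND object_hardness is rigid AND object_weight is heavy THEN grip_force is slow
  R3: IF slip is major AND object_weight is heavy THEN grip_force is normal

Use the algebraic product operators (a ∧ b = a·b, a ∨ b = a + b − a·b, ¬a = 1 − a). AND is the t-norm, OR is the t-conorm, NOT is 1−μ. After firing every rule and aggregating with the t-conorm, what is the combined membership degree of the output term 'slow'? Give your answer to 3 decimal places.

0.207

R1: none=0.25, ¬soft=1−0.14=0.86, light=0.62; AND[a·b] → w = 0.1333
R2: none=0.25, rigid=0.46, heavy=0.74; AND[a·b] → w = 0.0851
R3: major=0.53, heavy=0.74; AND[a·b] → w = 0.3922
Rules with consequent 'slow': {R1, R2} → strengths 0.1333, 0.0851
Aggregate via t-conorm [a + b − a·b]: 0.2071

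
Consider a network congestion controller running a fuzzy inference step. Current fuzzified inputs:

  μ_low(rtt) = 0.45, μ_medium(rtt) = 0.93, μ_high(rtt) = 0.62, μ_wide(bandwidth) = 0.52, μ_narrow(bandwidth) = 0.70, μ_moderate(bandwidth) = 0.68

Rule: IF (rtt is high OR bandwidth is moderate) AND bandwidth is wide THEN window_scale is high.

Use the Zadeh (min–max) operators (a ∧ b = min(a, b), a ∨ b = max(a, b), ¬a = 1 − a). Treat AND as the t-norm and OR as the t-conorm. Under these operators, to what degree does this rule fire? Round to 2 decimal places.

firing strength: (high=0.62 OR moderate=0.68) = 0.68; AND[min(a, b)] with wide=0.52 → w = 0.52

0.52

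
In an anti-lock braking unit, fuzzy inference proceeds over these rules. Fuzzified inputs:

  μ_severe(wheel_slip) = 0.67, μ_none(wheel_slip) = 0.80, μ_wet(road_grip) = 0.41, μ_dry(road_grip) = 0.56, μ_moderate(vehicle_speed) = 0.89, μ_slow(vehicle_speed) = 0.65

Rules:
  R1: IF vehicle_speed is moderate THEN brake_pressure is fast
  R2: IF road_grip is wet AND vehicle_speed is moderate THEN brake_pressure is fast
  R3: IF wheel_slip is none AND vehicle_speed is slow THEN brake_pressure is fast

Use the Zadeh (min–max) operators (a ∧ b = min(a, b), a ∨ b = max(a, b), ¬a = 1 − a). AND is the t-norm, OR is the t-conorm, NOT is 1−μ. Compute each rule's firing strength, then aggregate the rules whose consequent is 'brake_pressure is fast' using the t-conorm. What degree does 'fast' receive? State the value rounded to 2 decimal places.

R1: moderate=0.89 → w = 0.89
R2: wet=0.41, moderate=0.89; AND[min(a, b)] → w = 0.41
R3: none=0.80, slow=0.65; AND[min(a, b)] → w = 0.65
Rules with consequent 'fast': {R1, R2, R3} → strengths 0.89, 0.41, 0.65
Aggregate via t-conorm [max(a, b)]: 0.89

0.89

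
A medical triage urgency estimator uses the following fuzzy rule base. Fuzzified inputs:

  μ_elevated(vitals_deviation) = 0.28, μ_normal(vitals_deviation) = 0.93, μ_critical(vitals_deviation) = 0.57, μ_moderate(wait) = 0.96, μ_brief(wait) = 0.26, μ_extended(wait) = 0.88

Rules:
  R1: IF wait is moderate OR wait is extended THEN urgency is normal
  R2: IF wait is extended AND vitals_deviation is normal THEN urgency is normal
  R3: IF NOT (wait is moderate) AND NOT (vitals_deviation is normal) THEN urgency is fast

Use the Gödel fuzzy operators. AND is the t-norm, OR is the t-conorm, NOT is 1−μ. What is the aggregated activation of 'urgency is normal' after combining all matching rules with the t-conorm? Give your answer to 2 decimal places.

0.96

R1: moderate=0.96, extended=0.88; OR[max(a, b)] → w = 0.96
R2: extended=0.88, normal=0.93; AND[min(a, b)] → w = 0.88
R3: ¬moderate=1−0.96=0.04, ¬normal=1−0.93=0.07; AND[min(a, b)] → w = 0.04
Rules with consequent 'normal': {R1, R2} → strengths 0.96, 0.88
Aggregate via t-conorm [max(a, b)]: 0.96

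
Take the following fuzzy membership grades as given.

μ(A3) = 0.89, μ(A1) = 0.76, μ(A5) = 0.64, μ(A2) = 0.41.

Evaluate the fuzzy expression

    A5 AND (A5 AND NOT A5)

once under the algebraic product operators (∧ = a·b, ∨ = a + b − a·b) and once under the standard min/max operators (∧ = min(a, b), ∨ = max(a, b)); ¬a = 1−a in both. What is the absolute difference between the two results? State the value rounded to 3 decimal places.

Under algebraic product:
  NOT A5 = 1 − 0.6400 = 0.3600
  A5 AND NOT A5 = a·b on (0.6400, 0.3600) = 0.2304
  A5 AND (A5 AND NOT A5) = a·b on (0.6400, 0.2304) = 0.1475
  → value = 0.1475
Under standard min/max:
  NOT A5 = 1 − 0.64 = 0.36
  A5 AND NOT A5 = min(a, b) on (0.64, 0.36) = 0.36
  A5 AND (A5 AND NOT A5) = min(a, b) on (0.64, 0.36) = 0.36
  → value = 0.3600
|0.1475 − 0.3600| = 0.213

0.213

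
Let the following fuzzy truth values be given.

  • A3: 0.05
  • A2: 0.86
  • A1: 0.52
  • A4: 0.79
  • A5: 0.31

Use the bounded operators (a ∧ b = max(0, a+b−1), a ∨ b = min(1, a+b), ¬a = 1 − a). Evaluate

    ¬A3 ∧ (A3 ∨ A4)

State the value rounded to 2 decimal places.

¬A3 = 1 − 0.05 = 0.95
A3 ∨ A4 = min(1, a+b) on (0.05, 0.79) = 0.84
¬A3 ∧ (A3 ∨ A4) = max(0, a+b−1) on (0.95, 0.84) = 0.79

0.79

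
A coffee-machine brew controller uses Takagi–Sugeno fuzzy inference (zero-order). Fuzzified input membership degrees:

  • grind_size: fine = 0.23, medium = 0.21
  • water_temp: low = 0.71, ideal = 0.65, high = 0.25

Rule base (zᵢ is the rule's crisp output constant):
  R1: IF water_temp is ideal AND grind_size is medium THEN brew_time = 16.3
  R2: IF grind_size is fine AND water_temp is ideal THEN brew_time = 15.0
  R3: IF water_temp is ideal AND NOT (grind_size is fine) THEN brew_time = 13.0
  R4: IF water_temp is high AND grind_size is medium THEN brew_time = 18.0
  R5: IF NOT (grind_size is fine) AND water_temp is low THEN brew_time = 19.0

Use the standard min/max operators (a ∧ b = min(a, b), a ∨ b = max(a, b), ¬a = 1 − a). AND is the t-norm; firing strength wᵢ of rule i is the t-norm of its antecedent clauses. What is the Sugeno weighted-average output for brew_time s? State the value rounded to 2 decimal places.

R1 (z=16.3): ideal=0.65, medium=0.21; AND[min(a, b)] → w = 0.21
R2 (z=15.0): fine=0.23, ideal=0.65; AND[min(a, b)] → w = 0.23
R3 (z=13.0): ideal=0.65, ¬fine=1−0.23=0.77; AND[min(a, b)] → w = 0.65
R4 (z=18.0): high=0.25, medium=0.21; AND[min(a, b)] → w = 0.21
R5 (z=19.0): ¬fine=1−0.23=0.77, low=0.71; AND[min(a, b)] → w = 0.71
Weighted average = (0.21·16.3 + 0.23·15.0 + 0.65·13.0 + 0.21·18.0 + 0.71·19.0) / (0.21 + 0.23 + 0.65 + 0.21 + 0.71)
  = 32.5930 / 2.0100 = 16.22

16.22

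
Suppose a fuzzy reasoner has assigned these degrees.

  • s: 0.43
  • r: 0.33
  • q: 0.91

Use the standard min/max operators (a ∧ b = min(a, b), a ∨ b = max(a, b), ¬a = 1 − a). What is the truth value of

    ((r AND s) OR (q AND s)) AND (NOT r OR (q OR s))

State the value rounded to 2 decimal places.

0.43

r AND s = min(a, b) on (0.33, 0.43) = 0.33
q AND s = min(a, b) on (0.91, 0.43) = 0.43
(r AND s) OR (q AND s) = max(a, b) on (0.33, 0.43) = 0.43
NOT r = 1 − 0.33 = 0.67
q OR s = max(a, b) on (0.91, 0.43) = 0.91
NOT r OR (q OR s) = max(a, b) on (0.67, 0.91) = 0.91
((r AND s) OR (q AND s)) AND (NOT r OR (q OR s)) = min(a, b) on (0.43, 0.91) = 0.43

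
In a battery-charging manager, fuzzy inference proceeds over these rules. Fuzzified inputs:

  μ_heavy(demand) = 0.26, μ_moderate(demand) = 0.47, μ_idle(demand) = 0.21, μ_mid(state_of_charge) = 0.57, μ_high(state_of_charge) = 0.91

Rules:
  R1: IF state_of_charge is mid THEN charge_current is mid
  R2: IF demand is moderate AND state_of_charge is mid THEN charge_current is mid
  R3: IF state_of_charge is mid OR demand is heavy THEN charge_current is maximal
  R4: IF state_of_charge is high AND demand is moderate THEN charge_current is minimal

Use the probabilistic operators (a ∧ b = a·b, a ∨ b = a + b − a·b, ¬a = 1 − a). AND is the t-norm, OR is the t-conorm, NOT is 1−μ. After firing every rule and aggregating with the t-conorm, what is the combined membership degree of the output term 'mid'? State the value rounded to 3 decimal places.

0.685

R1: mid=0.57 → w = 0.5700
R2: moderate=0.47, mid=0.57; AND[a·b] → w = 0.2679
R3: mid=0.57, heavy=0.26; OR[a + b − a·b] → w = 0.6818
R4: high=0.91, moderate=0.47; AND[a·b] → w = 0.4277
Rules with consequent 'mid': {R1, R2} → strengths 0.5700, 0.2679
Aggregate via t-conorm [a + b − a·b]: 0.6852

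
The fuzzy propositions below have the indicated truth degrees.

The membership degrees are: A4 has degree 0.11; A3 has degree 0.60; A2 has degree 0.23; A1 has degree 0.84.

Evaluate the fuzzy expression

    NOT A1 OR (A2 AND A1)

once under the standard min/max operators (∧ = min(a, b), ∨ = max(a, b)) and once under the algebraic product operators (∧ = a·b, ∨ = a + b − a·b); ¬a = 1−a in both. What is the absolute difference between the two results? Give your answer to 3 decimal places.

0.092

Under standard min/max:
  NOT A1 = 1 − 0.84 = 0.16
  A2 AND A1 = min(a, b) on (0.23, 0.84) = 0.23
  NOT A1 OR (A2 AND A1) = max(a, b) on (0.16, 0.23) = 0.23
  → value = 0.2300
Under algebraic product:
  NOT A1 = 1 − 0.8400 = 0.1600
  A2 AND A1 = a·b on (0.2300, 0.8400) = 0.1932
  NOT A1 OR (A2 AND A1) = a + b − a·b on (0.1600, 0.1932) = 0.3223
  → value = 0.3223
|0.2300 − 0.3223| = 0.092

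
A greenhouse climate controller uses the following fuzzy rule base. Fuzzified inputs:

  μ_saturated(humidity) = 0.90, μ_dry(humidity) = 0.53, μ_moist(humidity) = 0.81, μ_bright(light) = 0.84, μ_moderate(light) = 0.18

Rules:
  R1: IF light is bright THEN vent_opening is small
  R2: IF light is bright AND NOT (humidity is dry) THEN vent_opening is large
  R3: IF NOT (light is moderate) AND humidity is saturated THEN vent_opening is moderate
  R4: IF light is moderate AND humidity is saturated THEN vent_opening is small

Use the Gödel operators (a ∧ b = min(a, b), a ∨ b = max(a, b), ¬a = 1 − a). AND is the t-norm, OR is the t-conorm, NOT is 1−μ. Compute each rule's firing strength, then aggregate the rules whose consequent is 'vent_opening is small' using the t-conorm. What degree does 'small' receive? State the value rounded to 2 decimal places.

0.84

R1: bright=0.84 → w = 0.84
R2: bright=0.84, ¬dry=1−0.53=0.47; AND[min(a, b)] → w = 0.47
R3: ¬moderate=1−0.18=0.82, saturated=0.90; AND[min(a, b)] → w = 0.82
R4: moderate=0.18, saturated=0.90; AND[min(a, b)] → w = 0.18
Rules with consequent 'small': {R1, R4} → strengths 0.84, 0.18
Aggregate via t-conorm [max(a, b)]: 0.84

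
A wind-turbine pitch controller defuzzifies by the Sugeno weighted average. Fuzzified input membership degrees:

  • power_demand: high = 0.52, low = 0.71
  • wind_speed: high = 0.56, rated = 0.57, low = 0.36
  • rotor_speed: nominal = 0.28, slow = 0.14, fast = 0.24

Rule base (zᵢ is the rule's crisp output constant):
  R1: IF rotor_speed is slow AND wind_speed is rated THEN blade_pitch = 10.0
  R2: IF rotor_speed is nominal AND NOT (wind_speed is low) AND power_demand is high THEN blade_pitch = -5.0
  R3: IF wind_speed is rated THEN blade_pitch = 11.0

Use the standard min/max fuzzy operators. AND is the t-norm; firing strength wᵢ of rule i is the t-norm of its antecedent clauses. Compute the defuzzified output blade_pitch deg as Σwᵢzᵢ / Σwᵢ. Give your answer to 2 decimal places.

R1 (z=10.0): slow=0.14, rated=0.57; AND[min(a, b)] → w = 0.14
R2 (z=-5.0): nominal=0.28, ¬low=1−0.36=0.64, high=0.52; AND[min(a, b)] → w = 0.28
R3 (z=11.0): rated=0.57 → w = 0.57
Weighted average = (0.14·10.0 + 0.28·-5.0 + 0.57·11.0) / (0.14 + 0.28 + 0.57)
  = 6.2700 / 0.9900 = 6.33

6.33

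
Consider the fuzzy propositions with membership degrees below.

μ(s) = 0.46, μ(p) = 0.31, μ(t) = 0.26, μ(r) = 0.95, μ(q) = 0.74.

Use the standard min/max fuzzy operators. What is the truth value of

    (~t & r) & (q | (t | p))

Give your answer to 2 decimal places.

0.74

~t = 1 − 0.26 = 0.74
~t & r = min(a, b) on (0.74, 0.95) = 0.74
t | p = max(a, b) on (0.26, 0.31) = 0.31
q | (t | p) = max(a, b) on (0.74, 0.31) = 0.74
(~t & r) & (q | (t | p)) = min(a, b) on (0.74, 0.74) = 0.74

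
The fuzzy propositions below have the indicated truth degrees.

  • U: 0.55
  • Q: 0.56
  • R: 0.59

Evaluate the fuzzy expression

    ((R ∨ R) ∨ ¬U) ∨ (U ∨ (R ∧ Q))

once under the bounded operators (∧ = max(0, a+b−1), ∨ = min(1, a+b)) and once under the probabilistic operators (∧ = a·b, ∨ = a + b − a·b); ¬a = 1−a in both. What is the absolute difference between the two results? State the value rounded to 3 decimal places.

0.028

Under bounded:
  R ∨ R = min(1, a+b) on (0.59, 0.59) = 1.00
  ¬U = 1 − 0.55 = 0.45
  (R ∨ R) ∨ ¬U = min(1, a+b) on (1.00, 0.45) = 1.00
  R ∧ Q = max(0, a+b−1) on (0.59, 0.56) = 0.15
  U ∨ (R ∧ Q) = min(1, a+b) on (0.55, 0.15) = 0.70
  ((R ∨ R) ∨ ¬U) ∨ (U ∨ (R ∧ Q)) = min(1, a+b) on (1.00, 0.70) = 1.00
  → value = 1.0000
Under probabilistic:
  R ∨ R = a + b − a·b on (0.5900, 0.5900) = 0.8319
  ¬U = 1 − 0.5500 = 0.4500
  (R ∨ R) ∨ ¬U = a + b − a·b on (0.8319, 0.4500) = 0.9075
  R ∧ Q = a·b on (0.5900, 0.5600) = 0.3304
  U ∨ (R ∧ Q) = a + b − a·b on (0.5500, 0.3304) = 0.6987
  ((R ∨ R) ∨ ¬U) ∨ (U ∨ (R ∧ Q)) = a + b − a·b on (0.9075, 0.6987) = 0.9721
  → value = 0.9721
|1.0000 − 0.9721| = 0.028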